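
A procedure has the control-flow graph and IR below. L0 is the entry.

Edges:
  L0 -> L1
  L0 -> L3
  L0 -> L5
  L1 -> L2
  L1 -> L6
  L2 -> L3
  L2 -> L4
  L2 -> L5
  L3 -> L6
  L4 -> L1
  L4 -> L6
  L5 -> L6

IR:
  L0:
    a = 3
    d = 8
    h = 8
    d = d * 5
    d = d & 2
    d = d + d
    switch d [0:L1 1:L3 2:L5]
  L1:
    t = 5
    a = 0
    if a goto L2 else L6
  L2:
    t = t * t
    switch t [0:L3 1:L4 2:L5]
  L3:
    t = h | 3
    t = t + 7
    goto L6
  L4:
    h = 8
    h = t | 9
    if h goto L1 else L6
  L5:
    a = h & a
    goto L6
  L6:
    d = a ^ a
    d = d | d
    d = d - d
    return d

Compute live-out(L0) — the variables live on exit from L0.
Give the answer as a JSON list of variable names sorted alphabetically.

Per-block:
  L0: def={a,d,h} ue=∅
  L1: def={a,t} ue=∅
  L2: def={t} ue={t}
  L3: def={t} ue={h}
  L4: def={h} ue={t}
  L5: def={a} ue={a,h}
  L6: def={d} ue={a}

Liveness:
  L0 li=∅ lo={a,h}
  L1 li={h} lo={a,h,t}
  L2 li={a,h,t} lo={a,h,t}
  L3 li={a,h} lo={a}
  L4 li={a,t} lo={a,h}
  L5 li={a,h} lo={a}
  L6 li={a} lo=∅

live-out(L0) = ["a", "h"]

Answer: ["a", "h"]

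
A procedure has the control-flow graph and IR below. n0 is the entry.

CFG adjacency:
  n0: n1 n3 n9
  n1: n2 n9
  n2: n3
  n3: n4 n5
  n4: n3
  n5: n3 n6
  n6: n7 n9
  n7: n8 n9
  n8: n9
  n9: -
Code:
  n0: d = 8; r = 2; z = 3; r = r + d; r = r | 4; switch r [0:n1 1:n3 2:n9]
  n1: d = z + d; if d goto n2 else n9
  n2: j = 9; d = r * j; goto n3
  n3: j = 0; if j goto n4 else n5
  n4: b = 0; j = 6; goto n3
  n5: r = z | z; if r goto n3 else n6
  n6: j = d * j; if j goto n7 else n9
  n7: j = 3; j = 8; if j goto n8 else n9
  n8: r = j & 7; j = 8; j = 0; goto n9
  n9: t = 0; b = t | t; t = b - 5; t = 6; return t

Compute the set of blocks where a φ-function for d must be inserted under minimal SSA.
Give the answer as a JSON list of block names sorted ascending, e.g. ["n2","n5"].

Answer: ["n3", "n9"]

Derivation:
idom tree: n1←n0 n2←n1 n3←n0 n4←n3 n5←n3 n6←n5 n7←n6 n8←n7 n9←n0
Dom at joins:
  n3: preds {n0,n2,n4,n5}: {n0} ∩ {n0,n1,n2} ∩ {n0,n3,n4} ∩ {n0,n3,n5} = {n0}; idom=n0
  n9: preds {n0,n1,n6,n7,n8}: {n0} ∩ {n0,n1} ∩ {n0,n3,n5,n6} ∩ {n0,n3,n5,n6,n7} ∩ {n0,n3,n5,n6,n7,n8} = {n0}; idom=n0

DF walk-up:
  n3←n0: walk · to n0
  n3←n2: walk n2→n1 to n0
  n3←n4: walk n4→n3 to n0
  n3←n5: walk n5→n3 to n0
  n9←n0: walk · to n0
  n9←n1: walk n1 to n0
  n9←n6: walk n6→n5→n3 to n0
  n9←n7: walk n7→n6→n5→n3 to n0
  n9←n8: walk n8→n7→n6→n5→n3 to n0
  n0 → ∅
  n1 → {n3,n9}
  n2 → {n3}
  n3 → {n3,n9}
  n4 → {n3}
  n5 → {n3,n9}
  n6 → {n9}
  n7 → {n9}
  n8 → {n9}
  n9 → ∅

φ for d: defs {n0,n1,n2}
  DF⁺ = {n3,n9}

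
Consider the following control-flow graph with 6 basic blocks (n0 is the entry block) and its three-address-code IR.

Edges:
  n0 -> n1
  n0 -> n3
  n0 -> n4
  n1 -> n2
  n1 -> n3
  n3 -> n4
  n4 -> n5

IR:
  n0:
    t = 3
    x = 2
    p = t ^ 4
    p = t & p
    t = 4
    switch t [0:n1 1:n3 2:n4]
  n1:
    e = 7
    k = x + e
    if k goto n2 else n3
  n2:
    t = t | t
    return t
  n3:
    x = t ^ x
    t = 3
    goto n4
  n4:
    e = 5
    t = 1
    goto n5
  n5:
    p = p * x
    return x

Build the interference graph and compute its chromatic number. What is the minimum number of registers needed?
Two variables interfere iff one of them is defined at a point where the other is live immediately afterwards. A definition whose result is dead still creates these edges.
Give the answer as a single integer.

def/use:
  n0: def={p,t,x} ue=∅
  n1: def={e,k} ue={x}
  n2: def={t} ue={t}
  n3: def={t,x} ue={t,x}
  n4: def={e,t} ue=∅
  n5: def={p} ue={p,x}

Live sets:
  live n0: ∅→{p,t,x}
  live n1: {p,t,x}→{p,t,x}
  live n2: {t}→∅
  live n3: {p,t,x}→{p,x}
  live n4: {p,x}→{p,x}
  live n5: {p,x}→∅

Interfere edges:
  e↔{p,t,x}
  k↔{p,t,x}
  p↔{e,k,t,x}
  t↔{e,k,p,x}
  x↔{e,k,p,t}

Registers:
  clique {e,p,t,x} ⇒ need ≥ 4
  assign e→r3 k→r3 p→r0 t→r1 x→r2 — no edge inside a register ⇒ χ ≤ 4
  χ = 4

Answer: 4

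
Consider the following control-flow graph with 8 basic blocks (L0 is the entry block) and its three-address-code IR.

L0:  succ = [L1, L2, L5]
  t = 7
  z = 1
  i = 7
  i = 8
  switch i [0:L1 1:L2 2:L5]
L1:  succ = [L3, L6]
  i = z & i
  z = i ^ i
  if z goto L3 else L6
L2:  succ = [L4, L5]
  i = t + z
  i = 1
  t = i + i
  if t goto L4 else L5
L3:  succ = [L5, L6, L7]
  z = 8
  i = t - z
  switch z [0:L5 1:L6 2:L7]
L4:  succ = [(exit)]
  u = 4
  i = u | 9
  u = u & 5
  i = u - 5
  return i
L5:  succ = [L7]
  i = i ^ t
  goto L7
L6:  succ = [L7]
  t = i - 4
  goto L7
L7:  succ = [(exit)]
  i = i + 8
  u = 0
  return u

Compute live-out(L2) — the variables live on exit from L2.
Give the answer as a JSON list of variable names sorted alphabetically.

def/use:
  L0 def {i,t,z} use ∅
  L1 def {i,z} use {i,z}
  L2 def {i,t} use {t,z}
  L3 def {i,z} use {t}
  L4 def {i,u} use ∅
  L5 def {i} use {i,t}
  L6 def {t} use {i}
  L7 def {i,u} use {i}

Live sets:
  L0: in=∅ out={i,t,z}
  L1: in={i,t,z} out={i,t}
  L2: in={t,z} out={i,t}
  L3: in={t} out={i,t}
  L4: in=∅ out=∅
  L5: in={i,t} out={i}
  L6: in={i} out={i}
  L7: in={i} out=∅

live-out(L2) = ["i", "t"]

Answer: ["i", "t"]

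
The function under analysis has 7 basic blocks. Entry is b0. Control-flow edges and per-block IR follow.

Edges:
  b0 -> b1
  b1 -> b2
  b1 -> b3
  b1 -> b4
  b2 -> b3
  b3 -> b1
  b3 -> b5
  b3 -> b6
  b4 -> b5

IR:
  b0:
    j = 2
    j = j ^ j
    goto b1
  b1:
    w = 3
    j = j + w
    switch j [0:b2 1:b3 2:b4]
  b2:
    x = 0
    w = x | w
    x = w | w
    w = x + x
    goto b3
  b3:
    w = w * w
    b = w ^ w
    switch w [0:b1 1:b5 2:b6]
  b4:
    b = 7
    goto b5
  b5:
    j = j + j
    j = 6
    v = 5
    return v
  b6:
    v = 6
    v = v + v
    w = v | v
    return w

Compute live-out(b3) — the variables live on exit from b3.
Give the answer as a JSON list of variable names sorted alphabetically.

Answer: ["j"]

Analysis:
def/use:
  b0: def={j} ue=∅
  b1: def={j,w} ue={j}
  b2: def={w,x} ue={w}
  b3: def={b,w} ue={w}
  b4: def={b} ue=∅
  b5: def={j,v} ue={j}
  b6: def={v,w} ue=∅

Backward fixpoint:
  b0: in=∅ out={j}
  b1: in={j} out={j,w}
  b2: in={j,w} out={j,w}
  b3: in={j,w} out={j}
  b4: in={j} out={j}
  b5: in={j} out=∅
  b6: in=∅ out=∅

live-out(b3) = ["j"]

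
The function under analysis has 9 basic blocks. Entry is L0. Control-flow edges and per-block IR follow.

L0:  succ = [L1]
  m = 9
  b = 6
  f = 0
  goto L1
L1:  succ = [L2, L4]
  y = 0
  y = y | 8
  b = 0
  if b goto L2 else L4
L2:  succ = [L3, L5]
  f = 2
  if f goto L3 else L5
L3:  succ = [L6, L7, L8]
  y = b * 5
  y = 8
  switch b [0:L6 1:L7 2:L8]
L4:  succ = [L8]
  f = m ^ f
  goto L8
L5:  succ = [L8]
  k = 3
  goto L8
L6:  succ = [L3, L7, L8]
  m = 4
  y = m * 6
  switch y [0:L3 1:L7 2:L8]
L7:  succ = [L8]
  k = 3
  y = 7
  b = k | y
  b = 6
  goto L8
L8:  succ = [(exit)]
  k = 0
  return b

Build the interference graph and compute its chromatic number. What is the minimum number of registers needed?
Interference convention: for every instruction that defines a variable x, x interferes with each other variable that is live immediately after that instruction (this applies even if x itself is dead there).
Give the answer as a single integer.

def/use:
  L0: {b,f,m} / ∅
  L1: {b,y} / ∅
  L2: {f} / ∅
  L3: {y} / {b}
  L4: {f} / {f,m}
  L5: {k} / ∅
  L6: {m,y} / ∅
  L7: {b,k,y} / ∅
  L8: {k} / {b}

Backward fixpoint:
  L0 li=∅ lo={f,m}
  L1 li={f,m} lo={b,f,m}
  L2 li={b} lo={b}
  L3 li={b} lo={b}
  L4 li={b,f,m} lo={b}
  L5 li={b} lo={b}
  L6 li={b} lo={b}
  L7 li=∅ lo={b}
  L8 li={b} lo=∅

Interfere edges:
  b: {f,k,m,y}
  f: {b,m,y}
  k: {b,y}
  m: {b,f,y}
  y: {b,f,k,m}

Colouring:
  {b,f,m,y} pairwise interfere (4-clique) ⇒ χ ≥ 4
  4-colouring: r0={b}  r1={y}  r2={f,k}  r3={m}
  χ = 4

Answer: 4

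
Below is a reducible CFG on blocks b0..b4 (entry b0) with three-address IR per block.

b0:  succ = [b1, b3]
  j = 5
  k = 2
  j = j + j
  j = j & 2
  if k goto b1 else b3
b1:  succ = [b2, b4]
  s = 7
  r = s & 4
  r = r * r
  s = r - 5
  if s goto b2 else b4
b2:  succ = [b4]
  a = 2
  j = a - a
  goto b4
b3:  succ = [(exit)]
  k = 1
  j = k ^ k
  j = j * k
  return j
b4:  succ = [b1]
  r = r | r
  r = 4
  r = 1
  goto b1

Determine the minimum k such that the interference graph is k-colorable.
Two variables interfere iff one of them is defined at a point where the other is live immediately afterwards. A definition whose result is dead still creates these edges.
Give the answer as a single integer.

Answer: 2

Working:
def/use:
  b0 def {j,k} use ∅
  b1 def {r,s} use ∅
  b2 def {a,j} use ∅
  b3 def {j,k} use ∅
  b4 def {r} use {r}

Backward fixpoint:
  b0 li=∅ lo=∅
  b1 li=∅ lo={r}
  b2 li={r} lo={r}
  b3 li=∅ lo=∅
  b4 li={r} lo=∅

Conflict graph:
  a↔{r}
  j↔{k,r}
  k↔{j}
  r↔{a,j,s}
  s↔{r}

Colouring:
  {a,r} pairwise interfere (2-clique) ⇒ χ ≥ 2
  2-colouring: R0={k,r}  R1={a,j,s}
  χ = 2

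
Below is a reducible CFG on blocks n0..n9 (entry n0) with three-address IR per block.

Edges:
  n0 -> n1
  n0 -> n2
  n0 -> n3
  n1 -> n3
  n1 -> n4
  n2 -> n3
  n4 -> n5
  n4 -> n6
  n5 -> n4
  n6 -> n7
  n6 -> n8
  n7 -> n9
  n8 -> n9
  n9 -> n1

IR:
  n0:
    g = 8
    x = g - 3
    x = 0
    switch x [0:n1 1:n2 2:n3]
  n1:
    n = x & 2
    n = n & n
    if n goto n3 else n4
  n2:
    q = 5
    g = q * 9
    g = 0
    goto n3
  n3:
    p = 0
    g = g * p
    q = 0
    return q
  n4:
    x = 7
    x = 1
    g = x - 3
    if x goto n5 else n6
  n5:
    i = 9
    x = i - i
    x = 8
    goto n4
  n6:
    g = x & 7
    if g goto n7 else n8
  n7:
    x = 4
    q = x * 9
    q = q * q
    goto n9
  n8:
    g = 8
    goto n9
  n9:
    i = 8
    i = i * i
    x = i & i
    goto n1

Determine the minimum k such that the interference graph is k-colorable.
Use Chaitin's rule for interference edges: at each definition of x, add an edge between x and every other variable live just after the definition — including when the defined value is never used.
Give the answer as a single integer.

Answer: 2

Derivation:
def/use:
  n0 def {g,x} use ∅
  n1 def {n} use {x}
  n2 def {g,q} use ∅
  n3 def {g,p,q} use {g}
  n4 def {g,x} use ∅
  n5 def {i,x} use ∅
  n6 def {g} use {x}
  n7 def {q,x} use ∅
  n8 def {g} use ∅
  n9 def {i,x} use ∅

Liveness:
  live n0: ∅→{g,x}
  live n1: {g,x}→{g}
  live n2: ∅→{g}
  live n3: {g}→∅
  live n4: ∅→{x}
  live n5: ∅→∅
  live n6: {x}→{g}
  live n7: {g}→{g}
  live n8: ∅→{g}
  live n9: {g}→{g,x}

Interfere edges:
  g: {i,n,p,q,x}
  i: {g}
  n: {g}
  p: {g}
  q: {g}
  x: {g}

Registers:
  {g,i} pairwise interfere (2-clique) ⇒ χ ≥ 2
  2-colouring: c0={g}  c1={i,n,p,q,x}
  χ = 2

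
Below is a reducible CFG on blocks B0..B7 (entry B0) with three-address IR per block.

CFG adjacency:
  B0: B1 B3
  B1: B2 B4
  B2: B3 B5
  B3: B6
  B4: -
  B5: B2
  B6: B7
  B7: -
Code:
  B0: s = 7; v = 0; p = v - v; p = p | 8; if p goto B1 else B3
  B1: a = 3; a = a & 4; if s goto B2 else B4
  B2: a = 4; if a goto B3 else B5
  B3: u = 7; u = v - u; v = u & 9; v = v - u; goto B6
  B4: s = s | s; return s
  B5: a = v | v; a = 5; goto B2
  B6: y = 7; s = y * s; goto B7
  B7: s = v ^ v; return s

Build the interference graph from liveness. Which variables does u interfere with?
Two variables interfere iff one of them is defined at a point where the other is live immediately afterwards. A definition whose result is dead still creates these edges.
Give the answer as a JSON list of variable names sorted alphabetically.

def/use:
  B0 def {p,s,v} use ∅
  B1 def {a} use {s}
  B2 def {a} use ∅
  B3 def {u,v} use {v}
  B4 def {s} use {s}
  B5 def {a} use {v}
  B6 def {s,y} use {s}
  B7 def {s} use {v}

Backward fixpoint:
  B0: in=∅ out={s,v}
  B1: in={s,v} out={s,v}
  B2: in={s,v} out={s,v}
  B3: in={s,v} out={s,v}
  B4: in={s} out=∅
  B5: in={s,v} out={s,v}
  B6: in={s,v} out={v}
  B7: in={v} out=∅

Interference:
  a: {s,v}
  p: {s,v}
  s: {a,p,u,v,y}
  u: {s,v}
  v: {a,p,s,u,y}
  y: {s,v}

N(u) = ["s", "v"]

Answer: ["s", "v"]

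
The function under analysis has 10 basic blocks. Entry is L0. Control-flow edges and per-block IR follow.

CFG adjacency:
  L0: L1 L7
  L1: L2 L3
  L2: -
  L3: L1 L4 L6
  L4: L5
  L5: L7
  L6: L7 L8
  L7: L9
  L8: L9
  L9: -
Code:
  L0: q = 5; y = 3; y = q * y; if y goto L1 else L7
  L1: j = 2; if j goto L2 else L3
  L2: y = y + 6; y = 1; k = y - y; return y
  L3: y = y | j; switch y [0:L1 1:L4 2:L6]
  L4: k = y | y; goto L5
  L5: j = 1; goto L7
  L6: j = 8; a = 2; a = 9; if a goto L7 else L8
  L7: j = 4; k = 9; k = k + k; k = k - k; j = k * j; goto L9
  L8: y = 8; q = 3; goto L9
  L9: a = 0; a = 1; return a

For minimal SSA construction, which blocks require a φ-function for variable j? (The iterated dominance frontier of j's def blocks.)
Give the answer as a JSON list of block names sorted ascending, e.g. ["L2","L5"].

Answer: ["L1", "L7", "L9"]

Analysis:
idom tree: L1←L0 L2←L1 L3←L1 L4←L3 L5←L4 L6←L3 L7←L0 L8←L6 L9←L0
Dom at joins:
  L1: preds {L0,L3}: {L0} ∩ {L0,L1,L3} = {L0}; idom=L0
  L7: preds {L0,L5,L6}: {L0} ∩ {L0,L1,L3,L4,L5} ∩ {L0,L1,L3,L6} = {L0}; idom=L0
  L9: preds {L7,L8}: {L0,L7} ∩ {L0,L1,L3,L6,L8} = {L0}; idom=L0

Frontier:
  join L1 pred L0: · stop@L0
  join L1 pred L3: L3→L1 stop@L0
  join L7 pred L0: · stop@L0
  join L7 pred L5: L5→L4→L3→L1 stop@L0
  join L7 pred L6: L6→L3→L1 stop@L0
  join L9 pred L7: L7 stop@L0
  join L9 pred L8: L8→L6→L3→L1 stop@L0
  L0 → ∅
  L1 → {L1,L7,L9}
  L2 → ∅
  L3 → {L1,L7,L9}
  L4 → {L7}
  L5 → {L7}
  L6 → {L7,L9}
  L7 → {L9}
  L8 → {L9}
  L9 → ∅

φ for j: defs {L1,L5,L6,L7}
  DF⁺ = {L1,L7,L9}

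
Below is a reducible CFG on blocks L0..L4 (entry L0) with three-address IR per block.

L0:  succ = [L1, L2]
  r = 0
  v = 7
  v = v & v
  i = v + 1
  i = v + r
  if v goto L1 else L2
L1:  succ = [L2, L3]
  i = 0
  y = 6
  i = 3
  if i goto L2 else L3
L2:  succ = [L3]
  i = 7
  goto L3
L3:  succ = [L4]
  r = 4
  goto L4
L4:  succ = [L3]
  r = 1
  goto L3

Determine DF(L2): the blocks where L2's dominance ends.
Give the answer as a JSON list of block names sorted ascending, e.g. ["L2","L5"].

idom tree: L1←L0 L2←L0 L3←L0 L4←L3
Dom∩ at merges:
  L2: preds {L0,L1}: {L0} ∩ {L0,L1} = {L0}; idom=L0
  L3: preds {L1,L2,L4}: {L0,L1} ∩ {L0,L2} ∩ {L0,L3,L4} = {L0}; idom=L0

DF derivation:
  join L2 pred L0: · stop@L0
  join L2 pred L1: L1 stop@L0
  join L3 pred L1: L1 stop@L0
  join L3 pred L2: L2 stop@L0
  join L3 pred L4: L4→L3 stop@L0
  L0 → ∅
  L1 → {L2,L3}
  L2 → {L3}
  L3 → {L3}
  L4 → {L3}

DF(L2) = ["L3"]

Answer: ["L3"]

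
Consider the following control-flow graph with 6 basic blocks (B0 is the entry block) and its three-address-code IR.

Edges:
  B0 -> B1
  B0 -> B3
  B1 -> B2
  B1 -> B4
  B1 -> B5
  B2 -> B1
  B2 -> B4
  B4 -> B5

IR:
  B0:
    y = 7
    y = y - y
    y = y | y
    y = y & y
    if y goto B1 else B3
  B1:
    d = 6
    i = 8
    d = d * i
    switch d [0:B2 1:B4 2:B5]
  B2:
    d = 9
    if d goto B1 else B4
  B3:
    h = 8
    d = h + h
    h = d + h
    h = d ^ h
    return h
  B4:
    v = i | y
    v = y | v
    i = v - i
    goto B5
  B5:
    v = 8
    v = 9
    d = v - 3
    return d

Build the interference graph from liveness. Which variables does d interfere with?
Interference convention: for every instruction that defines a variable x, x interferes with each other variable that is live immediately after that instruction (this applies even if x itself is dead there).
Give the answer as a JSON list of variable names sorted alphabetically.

def/use:
  B0 def {y} use ∅
  B1 def {d,i} use ∅
  B2 def {d} use ∅
  B3 def {d,h} use ∅
  B4 def {i,v} use {i,y}
  B5 def {d,v} use ∅

Liveness:
  B0 li=∅ lo={y}
  B1 li={y} lo={i,y}
  B2 li={i,y} lo={i,y}
  B3 li=∅ lo=∅
  B4 li={i,y} lo=∅
  B5 li=∅ lo=∅

Conflict graph:
  d↔{h,i,y}
  h↔{d}
  i↔{d,v,y}
  v↔{i,y}
  y↔{d,i,v}

N(d) = ["h", "i", "y"]

Answer: ["h", "i", "y"]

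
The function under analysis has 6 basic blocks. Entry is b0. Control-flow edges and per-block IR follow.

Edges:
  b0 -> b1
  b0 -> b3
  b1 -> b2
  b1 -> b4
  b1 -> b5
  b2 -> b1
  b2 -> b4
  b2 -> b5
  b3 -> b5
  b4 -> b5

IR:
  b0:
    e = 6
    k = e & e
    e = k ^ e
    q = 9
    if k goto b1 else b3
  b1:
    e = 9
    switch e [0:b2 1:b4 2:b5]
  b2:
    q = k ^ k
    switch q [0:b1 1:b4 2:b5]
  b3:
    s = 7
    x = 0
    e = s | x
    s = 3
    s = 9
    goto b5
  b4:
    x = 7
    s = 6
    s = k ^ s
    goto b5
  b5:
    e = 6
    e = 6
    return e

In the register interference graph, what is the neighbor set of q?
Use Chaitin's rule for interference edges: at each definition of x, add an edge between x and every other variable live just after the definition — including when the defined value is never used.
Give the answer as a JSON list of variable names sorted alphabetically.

Block summaries:
  b0: {e,k,q} / ∅
  b1: {e} / ∅
  b2: {q} / {k}
  b3: {e,s,x} / ∅
  b4: {s,x} / {k}
  b5: {e} / ∅

Live sets:
  b0: in=∅ out={k}
  b1: in={k} out={k}
  b2: in={k} out={k}
  b3: in=∅ out=∅
  b4: in={k} out=∅
  b5: in=∅ out=∅

Interfere edges:
  e↔{k}
  k↔{e,q,s,x}
  q↔{k}
  s↔{k,x}
  x↔{k,s}

N(q) = ["k"]

Answer: ["k"]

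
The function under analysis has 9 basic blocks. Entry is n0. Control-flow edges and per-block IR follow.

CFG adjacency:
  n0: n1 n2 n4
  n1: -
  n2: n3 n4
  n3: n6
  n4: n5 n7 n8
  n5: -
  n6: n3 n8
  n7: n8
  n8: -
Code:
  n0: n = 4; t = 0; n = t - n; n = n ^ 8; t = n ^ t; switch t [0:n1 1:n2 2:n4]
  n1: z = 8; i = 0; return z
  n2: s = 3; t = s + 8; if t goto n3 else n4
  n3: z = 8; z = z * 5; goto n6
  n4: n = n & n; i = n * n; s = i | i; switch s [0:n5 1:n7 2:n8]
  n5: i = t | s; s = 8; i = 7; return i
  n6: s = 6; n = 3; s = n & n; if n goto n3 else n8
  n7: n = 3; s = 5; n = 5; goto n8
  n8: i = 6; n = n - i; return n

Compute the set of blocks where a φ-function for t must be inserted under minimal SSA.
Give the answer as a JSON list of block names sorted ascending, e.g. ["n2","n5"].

idom tree: n1←n0 n2←n0 n3←n2 n4←n0 n5←n4 n6←n3 n7←n4 n8←n0
Dom∩ at merges:
  n3: preds {n2,n6}: {n0,n2} ∩ {n0,n2,n3,n6} = {n0,n2}; idom=n2
  n4: preds {n0,n2}: {n0} ∩ {n0,n2} = {n0}; idom=n0
  n8: preds {n4,n6,n7}: {n0,n4} ∩ {n0,n2,n3,n6} ∩ {n0,n4,n7} = {n0}; idom=n0

DF walk-up:
  join n3 pred n2: · stop@n2
  join n3 pred n6: n6→n3 stop@n2
  join n4 pred n0: · stop@n0
  join n4 pred n2: n2 stop@n0
  join n8 pred n4: n4 stop@n0
  join n8 pred n6: n6→n3→n2 stop@n0
  join n8 pred n7: n7→n4 stop@n0
  n0: DF=∅
  n1: DF=∅
  n2: DF={n4,n8}
  n3: DF={n3,n8}
  n4: DF={n8}
  n5: DF=∅
  n6: DF={n3,n8}
  n7: DF={n8}
  n8: DF=∅

φ for t: defs {n0,n2}
  DF⁺ = {n4,n8}

Answer: ["n4", "n8"]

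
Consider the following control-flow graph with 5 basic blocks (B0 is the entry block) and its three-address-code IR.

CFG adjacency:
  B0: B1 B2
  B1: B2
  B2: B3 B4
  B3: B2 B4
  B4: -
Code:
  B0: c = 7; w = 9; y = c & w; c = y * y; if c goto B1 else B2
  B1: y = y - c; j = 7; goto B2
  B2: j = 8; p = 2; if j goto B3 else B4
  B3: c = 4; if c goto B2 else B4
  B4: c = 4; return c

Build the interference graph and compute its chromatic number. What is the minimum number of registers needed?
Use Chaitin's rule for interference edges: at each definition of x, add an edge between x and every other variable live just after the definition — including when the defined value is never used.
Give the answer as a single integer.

Per-block:
  B0: def={c,w,y} ue=∅
  B1: def={j,y} ue={c,y}
  B2: def={j,p} ue=∅
  B3: def={c} ue=∅
  B4: def={c} ue=∅

Live sets:
  B0: in=∅ out={c,y}
  B1: in={c,y} out=∅
  B2: in=∅ out=∅
  B3: in=∅ out=∅
  B4: in=∅ out=∅

Conflict graph:
  c: {w,y}
  j: {p}
  p: {j}
  w: {c}
  y: {c}

Registers:
  {c,w} pairwise interfere (2-clique) ⇒ χ ≥ 2
  2-colouring: r0={c,j}  r1={p,w,y}
  χ = 2

Answer: 2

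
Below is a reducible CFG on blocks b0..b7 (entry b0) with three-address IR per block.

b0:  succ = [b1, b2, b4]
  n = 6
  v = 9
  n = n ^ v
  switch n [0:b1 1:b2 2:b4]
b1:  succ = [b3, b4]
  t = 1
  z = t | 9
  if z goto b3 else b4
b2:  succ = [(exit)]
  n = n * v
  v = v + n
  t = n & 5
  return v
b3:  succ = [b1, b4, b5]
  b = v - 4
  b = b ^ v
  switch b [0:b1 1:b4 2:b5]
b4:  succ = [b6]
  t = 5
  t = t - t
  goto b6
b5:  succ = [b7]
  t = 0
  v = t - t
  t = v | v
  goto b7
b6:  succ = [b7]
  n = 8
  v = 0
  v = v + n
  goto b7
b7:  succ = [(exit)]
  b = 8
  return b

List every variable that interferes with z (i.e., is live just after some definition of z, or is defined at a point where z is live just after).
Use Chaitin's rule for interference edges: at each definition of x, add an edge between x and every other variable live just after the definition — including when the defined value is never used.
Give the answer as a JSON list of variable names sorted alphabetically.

Block summaries:
  b0: {n,v} / ∅
  b1: {t,z} / ∅
  b2: {n,t,v} / {n,v}
  b3: {b} / {v}
  b4: {t} / ∅
  b5: {t,v} / ∅
  b6: {n,v} / ∅
  b7: {b} / ∅

Backward fixpoint:
  b0: in=∅ out={n,v}
  b1: in={v} out={v}
  b2: in={n,v} out=∅
  b3: in={v} out={v}
  b4: in=∅ out=∅
  b5: in=∅ out=∅
  b6: in=∅ out=∅
  b7: in=∅ out=∅

Interference:
  b↔{v}
  n↔{v}
  t↔{v}
  v↔{b,n,t,z}
  z↔{v}

N(z) = ["v"]

Answer: ["v"]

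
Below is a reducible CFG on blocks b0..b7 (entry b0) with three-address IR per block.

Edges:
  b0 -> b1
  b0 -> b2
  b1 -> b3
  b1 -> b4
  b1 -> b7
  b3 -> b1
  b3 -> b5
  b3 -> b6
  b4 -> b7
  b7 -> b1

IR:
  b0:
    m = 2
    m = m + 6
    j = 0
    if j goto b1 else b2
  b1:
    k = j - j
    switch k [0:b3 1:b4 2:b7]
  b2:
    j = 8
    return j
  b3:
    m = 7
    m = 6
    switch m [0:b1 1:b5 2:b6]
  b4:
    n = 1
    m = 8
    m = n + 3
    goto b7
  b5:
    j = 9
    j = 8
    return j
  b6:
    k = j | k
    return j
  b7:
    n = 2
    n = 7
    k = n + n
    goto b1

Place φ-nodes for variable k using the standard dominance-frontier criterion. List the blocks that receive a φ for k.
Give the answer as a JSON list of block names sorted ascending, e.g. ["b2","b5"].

idom tree: b1←b0 b2←b0 b3←b1 b4←b1 b5←b3 b6←b3 b7←b1
Dom∩ at merges:
  b1: preds {b0,b3,b7}: {b0} ∩ {b0,b1,b3} ∩ {b0,b1,b7} = {b0}; idom=b0
  b7: preds {b1,b4}: {b0,b1} ∩ {b0,b1,b4} = {b0,b1}; idom=b1

DF walk-up:
  b1←b0: walk · to b0
  b1←b3: walk b3→b1 to b0
  b1←b7: walk b7→b1 to b0
  b7←b1: walk · to b1
  b7←b4: walk b4 to b1
  b0: DF=∅
  b1: DF={b1}
  b2: DF=∅
  b3: DF={b1}
  b4: DF={b7}
  b5: DF=∅
  b6: DF=∅
  b7: DF={b1}

φ for k: defs {b1,b6,b7}
  DF⁺ = {b1}

Answer: ["b1"]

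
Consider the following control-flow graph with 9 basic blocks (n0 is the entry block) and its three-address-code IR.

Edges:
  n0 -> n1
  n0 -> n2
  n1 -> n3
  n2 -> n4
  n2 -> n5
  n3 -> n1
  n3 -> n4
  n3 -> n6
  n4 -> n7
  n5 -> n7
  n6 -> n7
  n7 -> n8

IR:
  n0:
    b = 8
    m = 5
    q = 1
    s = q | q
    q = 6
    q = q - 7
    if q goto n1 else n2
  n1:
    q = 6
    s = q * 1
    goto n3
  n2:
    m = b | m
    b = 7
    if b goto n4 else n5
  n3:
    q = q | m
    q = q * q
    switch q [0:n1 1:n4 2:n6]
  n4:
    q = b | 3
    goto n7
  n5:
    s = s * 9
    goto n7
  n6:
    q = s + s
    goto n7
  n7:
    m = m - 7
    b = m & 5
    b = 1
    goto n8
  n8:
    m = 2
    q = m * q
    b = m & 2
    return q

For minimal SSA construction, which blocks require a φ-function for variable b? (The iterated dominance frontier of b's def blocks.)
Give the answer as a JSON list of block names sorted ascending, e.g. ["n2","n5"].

Answer: ["n4", "n7"]

Working:
idom tree: n1←n0 n2←n0 n3←n1 n4←n0 n5←n2 n6←n3 n7←n0 n8←n7
Dom at joins:
  n1: preds {n0,n3}: {n0} ∩ {n0,n1,n3} = {n0}; idom=n0
  n4: preds {n2,n3}: {n0,n2} ∩ {n0,n1,n3} = {n0}; idom=n0
  n7: preds {n4,n5,n6}: {n0,n4} ∩ {n0,n2,n5} ∩ {n0,n1,n3,n6} = {n0}; idom=n0

DF derivation:
  join n1 pred n0: · stop@n0
  join n1 pred n3: n3→n1 stop@n0
  join n4 pred n2: n2 stop@n0
  join n4 pred n3: n3→n1 stop@n0
  join n7 pred n4: n4 stop@n0
  join n7 pred n5: n5→n2 stop@n0
  join n7 pred n6: n6→n3→n1 stop@n0
  n0 → ∅
  n1 → {n1,n4,n7}
  n2 → {n4,n7}
  n3 → {n1,n4,n7}
  n4 → {n7}
  n5 → {n7}
  n6 → {n7}
  n7 → ∅
  n8 → ∅

φ for b: defs {n0,n2,n7,n8}
  DF⁺ = {n4,n7}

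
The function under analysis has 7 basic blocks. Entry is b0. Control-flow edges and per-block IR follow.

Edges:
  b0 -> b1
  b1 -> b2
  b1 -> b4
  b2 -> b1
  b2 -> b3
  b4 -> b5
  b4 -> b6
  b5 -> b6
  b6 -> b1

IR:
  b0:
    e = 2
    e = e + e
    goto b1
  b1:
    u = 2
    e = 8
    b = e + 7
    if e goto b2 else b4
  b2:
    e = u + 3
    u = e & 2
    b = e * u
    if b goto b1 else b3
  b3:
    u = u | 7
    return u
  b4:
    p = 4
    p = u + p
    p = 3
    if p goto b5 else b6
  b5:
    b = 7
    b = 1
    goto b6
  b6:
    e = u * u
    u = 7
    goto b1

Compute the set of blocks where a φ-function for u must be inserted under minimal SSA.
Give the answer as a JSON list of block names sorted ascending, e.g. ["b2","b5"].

idom tree: b1←b0 b2←b1 b3←b2 b4←b1 b5←b4 b6←b4
Dom∩ at merges:
  b1: preds {b0,b2,b6}: {b0} ∩ {b0,b1,b2} ∩ {b0,b1,b4,b6} = {b0}; idom=b0
  b6: preds {b4,b5}: {b0,b1,b4} ∩ {b0,b1,b4,b5} = {b0,b1,b4}; idom=b4

DF walk-up:
  join b1 pred b0: · stop@b0
  join b1 pred b2: b2→b1 stop@b0
  join b1 pred b6: b6→b4→b1 stop@b0
  join b6 pred b4: · stop@b4
  join b6 pred b5: b5 stop@b4
  DF(b0)=∅
  DF(b1)={b1}
  DF(b2)={b1}
  DF(b3)=∅
  DF(b4)={b1}
  DF(b5)={b6}
  DF(b6)={b1}

φ for u: defs {b1,b2,b3,b6}
  DF⁺ = {b1}

Answer: ["b1"]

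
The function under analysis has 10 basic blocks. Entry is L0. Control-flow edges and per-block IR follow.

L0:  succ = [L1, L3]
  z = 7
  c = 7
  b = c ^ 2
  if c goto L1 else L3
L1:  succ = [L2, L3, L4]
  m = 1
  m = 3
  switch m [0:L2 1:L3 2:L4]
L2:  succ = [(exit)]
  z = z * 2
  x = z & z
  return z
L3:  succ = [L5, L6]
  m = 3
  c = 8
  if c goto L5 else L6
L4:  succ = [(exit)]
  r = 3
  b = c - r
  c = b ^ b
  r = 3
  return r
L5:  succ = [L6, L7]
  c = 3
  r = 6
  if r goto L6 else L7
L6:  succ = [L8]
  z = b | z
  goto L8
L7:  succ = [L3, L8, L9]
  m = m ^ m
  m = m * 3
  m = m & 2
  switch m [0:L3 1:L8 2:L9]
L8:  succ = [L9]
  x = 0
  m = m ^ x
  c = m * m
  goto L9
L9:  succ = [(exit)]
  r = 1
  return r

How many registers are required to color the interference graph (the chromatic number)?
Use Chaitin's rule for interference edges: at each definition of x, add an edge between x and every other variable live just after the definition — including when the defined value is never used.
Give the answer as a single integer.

Answer: 5

Working:
Block summaries:
  L0: def={b,c,z} ue=∅
  L1: def={m} ue=∅
  L2: def={x,z} ue={z}
  L3: def={c,m} ue=∅
  L4: def={b,c,r} ue={c}
  L5: def={c,r} ue=∅
  L6: def={z} ue={b,z}
  L7: def={m} ue={m}
  L8: def={c,m,x} ue={m}
  L9: def={r} ue=∅

Liveness:
  L0 li=∅ lo={b,c,z}
  L1 li={b,c,z} lo={b,c,z}
  L2 li={z} lo=∅
  L3 li={b,z} lo={b,m,z}
  L4 li={c} lo=∅
  L5 li={b,m,z} lo={b,m,z}
  L6 li={b,m,z} lo={m}
  L7 li={b,m,z} lo={b,m,z}
  L8 li={m} lo=∅
  L9 li=∅ lo=∅

Conflict graph:
  b — {c,m,r,z}
  c — {b,m,r,z}
  m — {b,c,r,x,z}
  r — {b,c,m,z}
  x — {m,z}
  z — {b,c,m,r,x}

Chromatic number:
  clique {b,c,m,r,z} ⇒ need ≥ 5
  assign b→r2 c→r3 m→r0 r→r4 x→r2 z→r1 — no edge inside a register ⇒ χ ≤ 5
  χ = 5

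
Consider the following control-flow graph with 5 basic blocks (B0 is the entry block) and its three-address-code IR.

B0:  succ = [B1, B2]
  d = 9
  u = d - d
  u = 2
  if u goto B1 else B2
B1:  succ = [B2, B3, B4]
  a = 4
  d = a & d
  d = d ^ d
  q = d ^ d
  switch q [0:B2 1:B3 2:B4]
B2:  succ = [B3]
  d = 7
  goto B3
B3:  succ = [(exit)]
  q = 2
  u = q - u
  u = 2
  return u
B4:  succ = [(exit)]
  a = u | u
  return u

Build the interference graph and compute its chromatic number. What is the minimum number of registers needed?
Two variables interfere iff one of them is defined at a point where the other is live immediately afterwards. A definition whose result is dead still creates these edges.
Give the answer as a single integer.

def/use:
  B0: def={d,u} ue=∅
  B1: def={a,d,q} ue={d}
  B2: def={d} ue=∅
  B3: def={q,u} ue={u}
  B4: def={a} ue={u}

Liveness:
  B0 li=∅ lo={d,u}
  B1 li={d,u} lo={u}
  B2 li={u} lo={u}
  B3 li={u} lo=∅
  B4 li={u} lo=∅

Conflict graph:
  a — {d,u}
  d — {a,u}
  q — {u}
  u — {a,d,q}

Registers:
  clique {a,d,u} ⇒ need ≥ 3
  assign a→r1 d→r2 q→r1 u→r0 — no edge inside a register ⇒ χ ≤ 3
  χ = 3

Answer: 3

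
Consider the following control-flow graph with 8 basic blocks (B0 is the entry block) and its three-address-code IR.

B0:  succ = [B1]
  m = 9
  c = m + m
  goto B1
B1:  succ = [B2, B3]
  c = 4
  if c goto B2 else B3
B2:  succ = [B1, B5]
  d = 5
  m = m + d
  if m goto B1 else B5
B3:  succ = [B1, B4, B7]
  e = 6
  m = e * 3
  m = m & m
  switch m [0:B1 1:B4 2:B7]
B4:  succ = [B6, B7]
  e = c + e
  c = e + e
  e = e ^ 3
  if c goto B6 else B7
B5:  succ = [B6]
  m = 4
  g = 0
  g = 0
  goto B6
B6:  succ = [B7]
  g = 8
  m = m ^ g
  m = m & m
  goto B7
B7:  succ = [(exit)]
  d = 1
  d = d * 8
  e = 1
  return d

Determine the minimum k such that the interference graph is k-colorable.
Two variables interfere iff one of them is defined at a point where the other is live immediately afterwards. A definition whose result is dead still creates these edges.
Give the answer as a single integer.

Answer: 3

Working:
def/use:
  B0 def {c,m} use ∅
  B1 def {c} use ∅
  B2 def {d,m} use {m}
  B3 def {e,m} use ∅
  B4 def {c,e} use {c,e}
  B5 def {g,m} use ∅
  B6 def {g,m} use {m}
  B7 def {d,e} use ∅

Liveness:
  live B0: ∅→{m}
  live B1: {m}→{c,m}
  live B2: {m}→{m}
  live B3: {c}→{c,e,m}
  live B4: {c,e,m}→{m}
  live B5: ∅→{m}
  live B6: {m}→∅
  live B7: ∅→∅

Conflict graph:
  c↔{e,m}
  d↔{e,m}
  e↔{c,d,m}
  g↔{m}
  m↔{c,d,e,g}

Chromatic number:
  lower bound: {c,e,m} mutually conflict ⇒ χ ≥ 3
  assign c→R2 d→R2 e→R1 g→R1 m→R0 — no edge inside a register ⇒ χ ≤ 3
  χ = 3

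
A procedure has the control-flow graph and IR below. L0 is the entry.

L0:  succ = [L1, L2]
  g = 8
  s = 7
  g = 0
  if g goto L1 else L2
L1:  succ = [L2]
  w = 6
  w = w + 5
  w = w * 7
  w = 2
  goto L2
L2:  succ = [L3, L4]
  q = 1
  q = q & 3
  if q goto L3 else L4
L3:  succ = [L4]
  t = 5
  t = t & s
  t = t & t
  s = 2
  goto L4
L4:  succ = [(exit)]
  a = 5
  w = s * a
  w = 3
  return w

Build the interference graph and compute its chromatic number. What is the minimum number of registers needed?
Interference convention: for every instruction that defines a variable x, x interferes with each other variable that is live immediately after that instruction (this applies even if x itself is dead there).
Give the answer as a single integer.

Per-block:
  L0: {g,s} / ∅
  L1: {w} / ∅
  L2: {q} / ∅
  L3: {s,t} / {s}
  L4: {a,w} / {s}

Live sets:
  L0: in=∅ out={s}
  L1: in={s} out={s}
  L2: in={s} out={s}
  L3: in={s} out={s}
  L4: in={s} out=∅

Interference:
  a — {s}
  g — {s}
  q — {s}
  s — {a,g,q,t,w}
  t — {s}
  w — {s}

Registers:
  {a,s} pairwise interfere (2-clique) ⇒ χ ≥ 2
  assign a→c1 g→c1 q→c1 s→c0 t→c1 w→c1 — no edge inside a register ⇒ χ ≤ 2
  χ = 2

Answer: 2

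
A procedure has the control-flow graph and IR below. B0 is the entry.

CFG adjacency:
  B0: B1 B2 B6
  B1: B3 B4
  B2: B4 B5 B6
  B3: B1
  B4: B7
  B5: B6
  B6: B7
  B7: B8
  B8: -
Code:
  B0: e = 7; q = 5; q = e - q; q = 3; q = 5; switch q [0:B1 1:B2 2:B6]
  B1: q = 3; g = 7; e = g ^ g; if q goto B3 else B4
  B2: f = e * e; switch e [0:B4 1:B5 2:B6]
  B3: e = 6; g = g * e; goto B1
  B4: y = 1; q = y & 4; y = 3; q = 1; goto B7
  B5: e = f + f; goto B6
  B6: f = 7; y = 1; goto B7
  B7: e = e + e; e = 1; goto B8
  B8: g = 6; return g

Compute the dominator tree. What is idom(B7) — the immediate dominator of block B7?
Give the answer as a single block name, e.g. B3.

Answer: B0

Derivation:
idom tree: B1←B0 B2←B0 B3←B1 B4←B0 B5←B2 B6←B0 B7←B0 B8←B7
Join-block Dom:
  B1: preds {B0,B3}: {B0} ∩ {B0,B1,B3} = {B0}; idom=B0
  B4: preds {B1,B2}: {B0,B1} ∩ {B0,B2} = {B0}; idom=B0
  B6: preds {B0,B2,B5}: {B0} ∩ {B0,B2} ∩ {B0,B2,B5} = {B0}; idom=B0
  B7: preds {B4,B6}: {B0,B4} ∩ {B0,B6} = {B0}; idom=B0

idom(B7) = B0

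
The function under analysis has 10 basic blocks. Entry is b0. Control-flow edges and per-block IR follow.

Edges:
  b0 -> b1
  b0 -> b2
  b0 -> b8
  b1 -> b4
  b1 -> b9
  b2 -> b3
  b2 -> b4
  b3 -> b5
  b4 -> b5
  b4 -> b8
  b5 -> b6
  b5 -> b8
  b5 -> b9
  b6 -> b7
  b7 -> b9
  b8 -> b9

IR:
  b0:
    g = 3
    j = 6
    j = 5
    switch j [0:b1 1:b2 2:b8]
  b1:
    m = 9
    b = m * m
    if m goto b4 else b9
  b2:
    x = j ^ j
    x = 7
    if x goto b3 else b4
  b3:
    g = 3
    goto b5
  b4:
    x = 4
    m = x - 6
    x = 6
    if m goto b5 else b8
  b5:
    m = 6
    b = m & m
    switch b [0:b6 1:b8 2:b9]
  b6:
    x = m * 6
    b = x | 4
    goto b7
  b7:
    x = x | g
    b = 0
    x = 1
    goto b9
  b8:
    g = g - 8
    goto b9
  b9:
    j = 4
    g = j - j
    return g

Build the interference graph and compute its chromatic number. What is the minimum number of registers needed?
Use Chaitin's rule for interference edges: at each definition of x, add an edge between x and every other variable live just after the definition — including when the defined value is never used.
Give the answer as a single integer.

Per-block:
  b0 def {g,j} use ∅
  b1 def {b,m} use ∅
  b2 def {x} use {j}
  b3 def {g} use ∅
  b4 def {m,x} use ∅
  b5 def {b,m} use ∅
  b6 def {b,x} use {m}
  b7 def {b,x} use {g,x}
  b8 def {g} use {g}
  b9 def {g,j} use ∅

Live sets:
  live b0: ∅→{g,j}
  live b1: {g}→{g}
  live b2: {g,j}→{g}
  live b3: ∅→{g}
  live b4: {g}→{g}
  live b5: {g}→{g,m}
  live b6: {g,m}→{g,x}
  live b7: {g,x}→∅
  live b8: {g}→∅
  live b9: ∅→∅

Conflict graph:
  b — {g,m,x}
  g — {b,j,m,x}
  j — {g}
  m — {b,g,x}
  x — {b,g,m}

Registers:
  lower bound: {b,g,m,x} mutually conflict ⇒ χ ≥ 4
  4-colouring: R0={g}  R1={b,j}  R2={m}  R3={x}
  χ = 4

Answer: 4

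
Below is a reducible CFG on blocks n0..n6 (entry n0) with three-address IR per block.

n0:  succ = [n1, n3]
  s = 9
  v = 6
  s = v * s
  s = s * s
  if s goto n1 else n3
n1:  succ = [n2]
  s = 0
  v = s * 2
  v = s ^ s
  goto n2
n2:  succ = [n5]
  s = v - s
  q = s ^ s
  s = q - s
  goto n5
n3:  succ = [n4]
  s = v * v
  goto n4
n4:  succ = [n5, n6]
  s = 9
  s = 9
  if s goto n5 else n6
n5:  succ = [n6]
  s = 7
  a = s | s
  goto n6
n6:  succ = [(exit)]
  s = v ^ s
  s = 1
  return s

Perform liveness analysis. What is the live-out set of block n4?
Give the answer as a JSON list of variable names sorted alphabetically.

Answer: ["s", "v"]

Working:
Block summaries:
  n0 def {s,v} use ∅
  n1 def {s,v} use ∅
  n2 def {q,s} use {s,v}
  n3 def {s} use {v}
  n4 def {s} use ∅
  n5 def {a,s} use ∅
  n6 def {s} use {s,v}

Live sets:
  n0 li=∅ lo={v}
  n1 li=∅ lo={s,v}
  n2 li={s,v} lo={v}
  n3 li={v} lo={v}
  n4 li={v} lo={s,v}
  n5 li={v} lo={s,v}
  n6 li={s,v} lo=∅

live-out(n4) = ["s", "v"]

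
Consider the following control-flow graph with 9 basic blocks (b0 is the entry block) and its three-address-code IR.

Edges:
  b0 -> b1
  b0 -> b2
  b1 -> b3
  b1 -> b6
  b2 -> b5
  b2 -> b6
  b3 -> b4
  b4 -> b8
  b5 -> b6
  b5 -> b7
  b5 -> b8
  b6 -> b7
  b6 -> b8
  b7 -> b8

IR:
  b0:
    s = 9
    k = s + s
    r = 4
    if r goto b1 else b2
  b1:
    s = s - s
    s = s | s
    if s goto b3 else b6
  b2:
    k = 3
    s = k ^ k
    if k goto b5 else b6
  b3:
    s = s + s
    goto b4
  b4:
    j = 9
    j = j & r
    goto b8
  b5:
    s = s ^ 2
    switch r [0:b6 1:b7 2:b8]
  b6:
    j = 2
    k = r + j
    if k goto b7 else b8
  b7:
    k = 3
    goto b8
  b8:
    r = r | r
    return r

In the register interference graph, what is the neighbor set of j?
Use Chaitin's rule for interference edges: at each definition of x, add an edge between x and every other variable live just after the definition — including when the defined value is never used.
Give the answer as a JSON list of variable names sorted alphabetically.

def/use:
  b0 def {k,r,s} use ∅
  b1 def {s} use {s}
  b2 def {k,s} use ∅
  b3 def {s} use {s}
  b4 def {j} use {r}
  b5 def {s} use {r,s}
  b6 def {j,k} use {r}
  b7 def {k} use ∅
  b8 def {r} use {r}

Backward fixpoint:
  b0: in=∅ out={r,s}
  b1: in={r,s} out={r,s}
  b2: in={r} out={r,s}
  b3: in={r,s} out={r}
  b4: in={r} out={r}
  b5: in={r,s} out={r}
  b6: in={r} out={r}
  b7: in={r} out={r}
  b8: in={r} out=∅

Interfere edges:
  j — {r}
  k — {r,s}
  r — {j,k,s}
  s — {k,r}

N(j) = ["r"]

Answer: ["r"]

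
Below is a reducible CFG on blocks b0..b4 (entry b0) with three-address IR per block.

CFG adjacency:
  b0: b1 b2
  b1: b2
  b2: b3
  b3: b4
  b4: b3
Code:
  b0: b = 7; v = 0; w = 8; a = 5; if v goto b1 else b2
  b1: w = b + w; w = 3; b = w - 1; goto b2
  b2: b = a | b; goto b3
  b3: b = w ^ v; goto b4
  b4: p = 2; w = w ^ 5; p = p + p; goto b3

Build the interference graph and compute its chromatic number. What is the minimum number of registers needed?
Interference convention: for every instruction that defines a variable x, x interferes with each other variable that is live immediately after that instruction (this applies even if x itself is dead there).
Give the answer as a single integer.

def/use:
  b0: {a,b,v,w} / ∅
  b1: {b,w} / {b,w}
  b2: {b} / {a,b}
  b3: {b} / {v,w}
  b4: {p,w} / {w}

Live sets:
  b0: in=∅ out={a,b,v,w}
  b1: in={a,b,v,w} out={a,b,v,w}
  b2: in={a,b,v,w} out={v,w}
  b3: in={v,w} out={v,w}
  b4: in={v,w} out={v,w}

Interference:
  a: {b,v,w}
  b: {a,v,w}
  p: {v,w}
  v: {a,b,p,w}
  w: {a,b,p,v}

Chromatic number:
  clique {a,b,v,w} ⇒ need ≥ 4
  assign a→r2 b→r3 p→r2 v→r0 w→r1 — no edge inside a register ⇒ χ ≤ 4
  χ = 4

Answer: 4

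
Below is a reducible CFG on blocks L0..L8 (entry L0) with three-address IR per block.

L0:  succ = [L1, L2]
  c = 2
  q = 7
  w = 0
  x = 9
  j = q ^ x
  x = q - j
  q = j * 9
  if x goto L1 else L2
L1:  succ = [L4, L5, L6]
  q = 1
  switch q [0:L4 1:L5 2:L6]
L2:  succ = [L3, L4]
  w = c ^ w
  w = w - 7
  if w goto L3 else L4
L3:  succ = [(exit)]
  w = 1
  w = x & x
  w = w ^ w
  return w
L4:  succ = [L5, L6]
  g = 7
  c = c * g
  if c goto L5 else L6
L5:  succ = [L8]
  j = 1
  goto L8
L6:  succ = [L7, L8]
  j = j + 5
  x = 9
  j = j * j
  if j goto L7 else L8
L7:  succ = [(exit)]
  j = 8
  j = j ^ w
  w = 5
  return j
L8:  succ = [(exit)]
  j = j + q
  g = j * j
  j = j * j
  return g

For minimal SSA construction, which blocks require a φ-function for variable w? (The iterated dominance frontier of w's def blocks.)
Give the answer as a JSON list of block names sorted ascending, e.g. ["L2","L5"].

idom tree: L1←L0 L2←L0 L3←L2 L4←L0 L5←L0 L6←L0 L7←L6 L8←L0
Dom∩ at merges:
  L4: preds {L1,L2}: {L0,L1} ∩ {L0,L2} = {L0}; idom=L0
  L5: preds {L1,L4}: {L0,L1} ∩ {L0,L4} = {L0}; idom=L0
  L6: preds {L1,L4}: {L0,L1} ∩ {L0,L4} = {L0}; idom=L0
  L8: preds {L5,L6}: {L0,L5} ∩ {L0,L6} = {L0}; idom=L0

DF derivation:
  L4←L1: walk L1 to L0
  L4←L2: walk L2 to L0
  L5←L1: walk L1 to L0
  L5←L4: walk L4 to L0
  L6←L1: walk L1 to L0
  L6←L4: walk L4 to L0
  L8←L5: walk L5 to L0
  L8←L6: walk L6 to L0
  L0 → ∅
  L1 → {L4,L5,L6}
  L2 → {L4}
  L3 → ∅
  L4 → {L5,L6}
  L5 → {L8}
  L6 → {L8}
  L7 → ∅
  L8 → ∅

φ for w: defs {L0,L2,L3,L7}
  DF⁺ = {L4,L5,L6,L8}

Answer: ["L4", "L5", "L6", "L8"]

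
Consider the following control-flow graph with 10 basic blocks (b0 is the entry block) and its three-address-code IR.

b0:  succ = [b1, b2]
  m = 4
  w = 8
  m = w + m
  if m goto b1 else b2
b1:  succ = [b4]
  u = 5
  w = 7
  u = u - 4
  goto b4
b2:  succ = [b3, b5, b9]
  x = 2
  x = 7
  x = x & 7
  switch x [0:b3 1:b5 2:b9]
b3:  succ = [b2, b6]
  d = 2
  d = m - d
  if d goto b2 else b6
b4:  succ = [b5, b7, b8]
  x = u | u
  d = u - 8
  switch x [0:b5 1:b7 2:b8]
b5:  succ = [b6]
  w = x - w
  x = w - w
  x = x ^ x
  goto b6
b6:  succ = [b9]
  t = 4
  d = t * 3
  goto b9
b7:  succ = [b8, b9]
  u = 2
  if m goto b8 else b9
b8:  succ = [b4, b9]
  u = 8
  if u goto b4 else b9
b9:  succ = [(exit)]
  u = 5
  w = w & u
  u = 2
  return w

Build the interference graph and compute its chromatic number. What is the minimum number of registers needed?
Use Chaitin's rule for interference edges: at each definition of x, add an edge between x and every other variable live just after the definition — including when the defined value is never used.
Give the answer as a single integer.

def/use:
  b0: {m,w} / ∅
  b1: {u,w} / ∅
  b2: {x} / ∅
  b3: {d} / {m}
  b4: {d,x} / {u}
  b5: {w,x} / {w,x}
  b6: {d,t} / ∅
  b7: {u} / {m}
  b8: {u} / ∅
  b9: {u,w} / {w}

Backward fixpoint:
  b0: in=∅ out={m,w}
  b1: in={m} out={m,u,w}
  b2: in={m,w} out={m,w,x}
  b3: in={m,w} out={m,w}
  b4: in={m,u,w} out={m,w,x}
  b5: in={w,x} out={w}
  b6: in={w} out={w}
  b7: in={m,w} out={m,w}
  b8: in={m,w} out={m,u,w}
  b9: in={w} out=∅

Conflict graph:
  d↔{m,w,x}
  m↔{d,u,w,x}
  t↔{w}
  u↔{m,w,x}
  w↔{d,m,t,u,x}
  x↔{d,m,u,w}

Colouring:
  {d,m,w,x} pairwise interfere (4-clique) ⇒ χ ≥ 4
  assign d→r3 m→r1 t→r1 u→r3 w→r0 x→r2 — no edge inside a register ⇒ χ ≤ 4
  χ = 4

Answer: 4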